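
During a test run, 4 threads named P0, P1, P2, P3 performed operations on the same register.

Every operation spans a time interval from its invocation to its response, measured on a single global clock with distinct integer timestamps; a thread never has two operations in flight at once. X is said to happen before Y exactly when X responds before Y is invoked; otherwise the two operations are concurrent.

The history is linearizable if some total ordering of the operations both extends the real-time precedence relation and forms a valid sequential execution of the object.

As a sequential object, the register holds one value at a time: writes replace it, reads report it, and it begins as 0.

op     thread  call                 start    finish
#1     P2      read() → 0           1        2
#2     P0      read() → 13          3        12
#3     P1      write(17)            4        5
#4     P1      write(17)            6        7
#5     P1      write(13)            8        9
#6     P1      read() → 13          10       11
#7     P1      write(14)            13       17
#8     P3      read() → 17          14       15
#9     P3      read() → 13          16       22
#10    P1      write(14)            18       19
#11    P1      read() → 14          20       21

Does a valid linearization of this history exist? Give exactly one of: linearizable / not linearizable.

the violation lands at event 15, #8's response at time 15: events 1..14 linearize, events 1..15 do not
7 completed operations, 5 real-time-consistent orders — every register replay fails
completion choices over the 1 pending operation (#7) were checked; none helps
one such order, #1, #2, #3, #4, #5, #6, #8 (pending dropped), breaks at step 2 where #2 read() → 13 is illegal
one such order, #1, #3, #2, #4, #5, #6, #8 (pending dropped), breaks at step 3 where #2 read() → 13 is illegal

not linearizable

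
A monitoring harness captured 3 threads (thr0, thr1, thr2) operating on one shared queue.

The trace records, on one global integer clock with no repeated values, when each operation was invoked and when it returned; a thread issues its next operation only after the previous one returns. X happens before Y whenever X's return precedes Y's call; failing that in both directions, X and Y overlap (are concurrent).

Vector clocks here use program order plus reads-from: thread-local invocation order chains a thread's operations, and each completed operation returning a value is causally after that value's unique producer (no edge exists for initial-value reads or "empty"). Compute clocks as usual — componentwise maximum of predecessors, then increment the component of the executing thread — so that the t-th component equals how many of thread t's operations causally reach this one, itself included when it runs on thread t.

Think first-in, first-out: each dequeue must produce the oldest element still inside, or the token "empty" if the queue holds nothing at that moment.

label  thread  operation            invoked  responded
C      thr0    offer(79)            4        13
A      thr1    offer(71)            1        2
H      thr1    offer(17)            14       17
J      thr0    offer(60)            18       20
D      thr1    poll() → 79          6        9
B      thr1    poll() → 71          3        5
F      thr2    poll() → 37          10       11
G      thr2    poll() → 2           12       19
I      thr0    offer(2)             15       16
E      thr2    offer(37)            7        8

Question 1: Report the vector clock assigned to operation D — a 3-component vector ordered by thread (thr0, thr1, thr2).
E (invocation 7): nothing precedes it; thr2's component alone gives (0, 0, 1)
A (invocation 1): nothing precedes it; thr1's component alone gives (0, 1, 0)
C (invocation 4): nothing precedes it; thr0's component alone gives (1, 0, 0)
VC(F, invoked at 10): max of VC(E)=(0, 0, 1), then +1 on thread thr2 → (0, 0, 2)
VC(B, invoked at 3): max of VC(A)=(0, 1, 0), then +1 on thread thr1 → (0, 2, 0)
VC(I, invoked at 15): max of VC(C)=(1, 0, 0), then +1 on thread thr0 → (2, 0, 0)
VC(J, invoked at 18): max of VC(I)=(2, 0, 0), then +1 on thread thr0 → (3, 0, 0)
VC(D, invoked at 6): max of VC(B)=(0, 2, 0), VC(C)=(1, 0, 0), then +1 on thread thr1 → (1, 3, 0)
VC(H, invoked at 14): max of VC(D)=(1, 3, 0), then +1 on thread thr1 → (1, 4, 0)
VC(G, invoked at 12): max of VC(F)=(0, 0, 2), VC(I)=(2, 0, 0), then +1 on thread thr2 → (2, 0, 3)
target: VC(D) = (1, 3, 0)

(1, 3, 0)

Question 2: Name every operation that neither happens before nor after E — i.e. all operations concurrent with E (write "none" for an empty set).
E runs from 7 to 8; window-overlapping ops are concurrent
A [1,2]: before
B [3,5]: before
C [4,13]: concurrent
D [6,9]: concurrent
F [10,11]: after
G [12,19]: after
H [14,17]: after
I [15,16]: after
J [18,20]: after

C, D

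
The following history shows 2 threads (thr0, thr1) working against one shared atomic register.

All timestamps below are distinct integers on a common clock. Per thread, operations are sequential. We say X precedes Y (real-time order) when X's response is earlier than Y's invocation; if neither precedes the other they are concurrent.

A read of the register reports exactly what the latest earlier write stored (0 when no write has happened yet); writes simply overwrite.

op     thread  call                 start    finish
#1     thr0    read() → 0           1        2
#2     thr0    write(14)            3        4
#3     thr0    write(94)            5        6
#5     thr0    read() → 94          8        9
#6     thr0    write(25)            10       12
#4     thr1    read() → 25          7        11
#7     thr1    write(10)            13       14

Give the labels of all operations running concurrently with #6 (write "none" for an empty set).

#4

concurrent with #6 ([10,12]): every op whose interval crosses 10..12
#1 [1,2]: before
#2 [3,4]: before
#3 [5,6]: before
#4 [7,11]: concurrent
#5 [8,9]: before
#7 [13,14]: after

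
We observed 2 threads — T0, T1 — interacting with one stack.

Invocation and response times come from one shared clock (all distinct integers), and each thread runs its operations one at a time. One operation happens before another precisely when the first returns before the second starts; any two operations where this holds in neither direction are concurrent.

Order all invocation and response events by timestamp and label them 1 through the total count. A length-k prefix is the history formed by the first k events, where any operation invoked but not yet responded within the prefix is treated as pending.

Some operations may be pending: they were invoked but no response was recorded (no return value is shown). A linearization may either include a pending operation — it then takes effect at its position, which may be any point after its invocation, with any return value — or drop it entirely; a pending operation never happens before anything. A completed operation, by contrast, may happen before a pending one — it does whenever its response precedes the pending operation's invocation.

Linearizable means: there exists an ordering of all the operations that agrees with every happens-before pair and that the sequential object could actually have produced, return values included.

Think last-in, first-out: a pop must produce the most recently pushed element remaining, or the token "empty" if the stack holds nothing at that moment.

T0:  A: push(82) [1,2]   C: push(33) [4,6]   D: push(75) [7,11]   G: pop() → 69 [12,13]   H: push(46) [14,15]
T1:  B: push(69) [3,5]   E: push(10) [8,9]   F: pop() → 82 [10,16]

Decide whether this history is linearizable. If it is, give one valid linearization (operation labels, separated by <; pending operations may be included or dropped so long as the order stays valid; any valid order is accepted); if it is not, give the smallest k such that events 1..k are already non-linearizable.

not linearizable — minimal violating prefix: 13 events

through event 12 a valid linearization exists; event 13 (G responding at time 13) ends that
every one of the 4 real-time-consistent orders over 6 completed stack ops fails the sequential spec
every completion of the 1 pending operation (F) was checked; none linearizes
sample order A, B, C, D, E, G (pending dropped) stalls at step 6 — G pop() → 69 has no legal effect
sample order A, B, C, E, D, G (pending dropped) stalls at step 6 — G pop() → 69 has no legal effect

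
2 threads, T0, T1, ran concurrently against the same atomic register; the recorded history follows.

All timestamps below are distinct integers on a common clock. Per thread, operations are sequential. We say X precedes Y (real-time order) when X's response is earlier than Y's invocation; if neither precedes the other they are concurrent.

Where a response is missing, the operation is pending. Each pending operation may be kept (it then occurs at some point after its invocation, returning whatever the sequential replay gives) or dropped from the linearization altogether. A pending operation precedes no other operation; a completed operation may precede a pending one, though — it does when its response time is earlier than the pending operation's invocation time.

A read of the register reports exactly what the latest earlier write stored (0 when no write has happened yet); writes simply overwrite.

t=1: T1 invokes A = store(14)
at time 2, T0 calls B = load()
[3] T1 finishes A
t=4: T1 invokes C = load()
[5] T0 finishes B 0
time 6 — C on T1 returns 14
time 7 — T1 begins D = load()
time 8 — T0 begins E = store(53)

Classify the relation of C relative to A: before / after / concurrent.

C spans [4,6], A spans [1,3]
resp(A)=3 < inv(C)=4

after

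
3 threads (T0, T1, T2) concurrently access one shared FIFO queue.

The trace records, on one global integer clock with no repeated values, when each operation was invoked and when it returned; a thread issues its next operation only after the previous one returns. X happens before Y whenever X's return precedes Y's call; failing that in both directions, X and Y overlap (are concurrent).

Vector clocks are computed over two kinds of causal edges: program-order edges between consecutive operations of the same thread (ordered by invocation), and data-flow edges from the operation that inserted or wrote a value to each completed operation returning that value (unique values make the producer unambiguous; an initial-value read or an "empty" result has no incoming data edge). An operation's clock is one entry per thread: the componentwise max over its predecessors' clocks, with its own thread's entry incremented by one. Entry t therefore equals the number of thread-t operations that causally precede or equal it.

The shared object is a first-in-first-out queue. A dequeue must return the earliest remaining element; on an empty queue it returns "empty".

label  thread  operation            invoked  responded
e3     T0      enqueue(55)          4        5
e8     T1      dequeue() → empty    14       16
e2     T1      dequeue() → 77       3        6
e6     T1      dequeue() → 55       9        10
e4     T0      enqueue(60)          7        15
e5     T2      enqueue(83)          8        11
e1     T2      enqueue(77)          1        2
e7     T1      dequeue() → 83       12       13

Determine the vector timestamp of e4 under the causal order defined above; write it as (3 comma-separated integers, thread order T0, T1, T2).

(2, 0, 0)

e1, invoked 1, has no incoming edges; only T2's bump applies → (0, 0, 1)
e3, invoked 4, has no incoming edges; only T0's bump applies → (1, 0, 0)
e5 (invocation 8): componentwise max over VC(e1)=(0, 0, 1), +1 at T2, giving (0, 0, 2)
e2 (invocation 3): componentwise max over VC(e1)=(0, 0, 1), +1 at T1, giving (0, 1, 1)
e4 (invocation 7): componentwise max over VC(e3)=(1, 0, 0), +1 at T0, giving (2, 0, 0)
e6 (invocation 9): componentwise max over VC(e2)=(0, 1, 1), VC(e3)=(1, 0, 0), +1 at T1, giving (1, 2, 1)
e7 (invocation 12): componentwise max over VC(e5)=(0, 0, 2), VC(e6)=(1, 2, 1), +1 at T1, giving (1, 3, 2)
e8 (invocation 14): componentwise max over VC(e7)=(1, 3, 2), +1 at T1, giving (1, 4, 2)
target: VC(e4) = (2, 0, 0)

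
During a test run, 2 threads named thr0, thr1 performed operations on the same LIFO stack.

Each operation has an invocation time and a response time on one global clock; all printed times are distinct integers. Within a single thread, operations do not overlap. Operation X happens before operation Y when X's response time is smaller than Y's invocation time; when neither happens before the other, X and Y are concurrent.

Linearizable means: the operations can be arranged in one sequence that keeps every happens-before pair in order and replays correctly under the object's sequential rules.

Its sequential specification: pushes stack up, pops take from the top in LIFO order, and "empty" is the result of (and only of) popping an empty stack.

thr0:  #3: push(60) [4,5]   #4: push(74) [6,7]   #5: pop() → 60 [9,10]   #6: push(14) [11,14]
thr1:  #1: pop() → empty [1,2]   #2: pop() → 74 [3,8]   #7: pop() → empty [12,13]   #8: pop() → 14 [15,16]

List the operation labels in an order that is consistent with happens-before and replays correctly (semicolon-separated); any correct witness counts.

1. #1 pop() → empty, leaving stack <>
2. #3 push(60), leaving stack <60>
3. #4 push(74), leaving stack <60,74>
4. #2 pop() → 74, leaving stack <60>
5. #5 pop() → 60, leaving stack <>
6. #7 pop() → empty, leaving stack <>
7. #6 push(14), leaving stack <14>
8. #8 pop() → 14, leaving stack <>

#1; #3; #4; #2; #5; #7; #6; #8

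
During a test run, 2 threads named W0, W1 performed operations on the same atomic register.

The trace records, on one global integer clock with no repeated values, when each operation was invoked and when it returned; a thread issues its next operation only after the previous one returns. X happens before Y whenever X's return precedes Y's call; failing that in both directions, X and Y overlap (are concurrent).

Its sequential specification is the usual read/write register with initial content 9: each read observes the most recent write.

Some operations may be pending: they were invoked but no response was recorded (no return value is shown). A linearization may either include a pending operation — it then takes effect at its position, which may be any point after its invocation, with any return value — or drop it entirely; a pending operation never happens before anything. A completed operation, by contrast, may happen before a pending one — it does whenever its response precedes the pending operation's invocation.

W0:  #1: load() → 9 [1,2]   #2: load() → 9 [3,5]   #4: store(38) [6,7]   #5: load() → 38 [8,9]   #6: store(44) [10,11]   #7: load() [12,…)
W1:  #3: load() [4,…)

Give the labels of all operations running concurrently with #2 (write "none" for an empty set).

#2 spans [3,5]; an op avoiding the whole window 3..5 is ordered, any other is concurrent
#1 [1,2]: before
#3 [4,…): concurrent
#4 [6,7]: after
#5 [8,9]: after
#6 [10,11]: after
#7 [12,…): after

#3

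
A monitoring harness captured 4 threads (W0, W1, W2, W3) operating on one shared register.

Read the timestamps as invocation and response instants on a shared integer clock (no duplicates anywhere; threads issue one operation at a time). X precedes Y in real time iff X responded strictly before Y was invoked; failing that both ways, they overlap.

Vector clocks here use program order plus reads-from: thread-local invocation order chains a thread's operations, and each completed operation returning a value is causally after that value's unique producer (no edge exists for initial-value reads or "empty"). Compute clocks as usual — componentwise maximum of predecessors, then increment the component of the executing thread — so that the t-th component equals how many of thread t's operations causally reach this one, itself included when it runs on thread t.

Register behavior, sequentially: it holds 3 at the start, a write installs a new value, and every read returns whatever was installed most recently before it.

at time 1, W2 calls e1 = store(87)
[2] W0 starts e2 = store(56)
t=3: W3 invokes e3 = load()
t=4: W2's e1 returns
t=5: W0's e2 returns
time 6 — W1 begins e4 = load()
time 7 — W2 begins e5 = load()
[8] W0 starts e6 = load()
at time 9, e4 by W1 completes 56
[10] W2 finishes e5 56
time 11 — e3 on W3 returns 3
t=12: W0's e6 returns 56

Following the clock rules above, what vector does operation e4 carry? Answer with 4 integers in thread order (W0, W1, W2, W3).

(1, 1, 0, 0)

root op e3, invoked 3: fresh clock plus W3's own tick → (0, 0, 0, 1)
root op e1, invoked 1: fresh clock plus W2's own tick → (0, 0, 1, 0)
root op e2, invoked 2: fresh clock plus W0's own tick → (1, 0, 0, 0)
e4, invoked 6, takes VC(e2)=(1, 0, 0, 0) under max, adds 1 for W1 → (1, 1, 0, 0)
e6, invoked 8, takes VC(e2)=(1, 0, 0, 0) under max, adds 1 for W0 → (2, 0, 0, 0)
e5, invoked 7, takes VC(e1)=(0, 0, 1, 0), VC(e2)=(1, 0, 0, 0) under max, adds 1 for W2 → (1, 0, 2, 0)
target: VC(e4) = (1, 1, 0, 0)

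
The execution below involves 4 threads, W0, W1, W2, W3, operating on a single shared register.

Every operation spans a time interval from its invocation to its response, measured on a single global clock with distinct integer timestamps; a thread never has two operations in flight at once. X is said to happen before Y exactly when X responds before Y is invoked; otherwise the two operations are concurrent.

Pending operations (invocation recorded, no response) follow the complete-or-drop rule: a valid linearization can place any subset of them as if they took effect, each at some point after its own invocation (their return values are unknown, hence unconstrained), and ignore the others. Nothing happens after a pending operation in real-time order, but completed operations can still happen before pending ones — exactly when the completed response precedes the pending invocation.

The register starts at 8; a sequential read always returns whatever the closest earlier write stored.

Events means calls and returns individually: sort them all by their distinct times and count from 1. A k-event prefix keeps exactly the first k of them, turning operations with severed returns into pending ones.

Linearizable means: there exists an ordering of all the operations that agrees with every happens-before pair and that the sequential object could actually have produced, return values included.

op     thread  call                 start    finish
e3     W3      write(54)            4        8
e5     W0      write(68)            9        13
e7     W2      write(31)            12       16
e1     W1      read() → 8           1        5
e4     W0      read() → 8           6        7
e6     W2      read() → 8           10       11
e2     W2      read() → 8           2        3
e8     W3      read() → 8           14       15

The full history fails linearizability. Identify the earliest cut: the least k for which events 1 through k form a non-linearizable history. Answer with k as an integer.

a valid linearization of events 1..10 exists, for instance e1, e2, e4, e3:
1. e1 read() → 8, leaving value 8
2. e2 read() → 8, leaving value 8
3. e4 read() → 8, leaving value 8
4. e3 write(54), leaving value 54
event 11 — e6's response, time 11 — after it, nothing linearizes
no completion choice of the 1 pending operation (e5) rescues it — every subset was tried
one such order, e1, e2, e3, e4, e6 (pending dropped), breaks at step 4 where e4 read() → 8 is illegal
one such order, e1, e2, e4, e3, e6 (pending dropped), breaks at step 5 where e6 read() → 8 is illegal

11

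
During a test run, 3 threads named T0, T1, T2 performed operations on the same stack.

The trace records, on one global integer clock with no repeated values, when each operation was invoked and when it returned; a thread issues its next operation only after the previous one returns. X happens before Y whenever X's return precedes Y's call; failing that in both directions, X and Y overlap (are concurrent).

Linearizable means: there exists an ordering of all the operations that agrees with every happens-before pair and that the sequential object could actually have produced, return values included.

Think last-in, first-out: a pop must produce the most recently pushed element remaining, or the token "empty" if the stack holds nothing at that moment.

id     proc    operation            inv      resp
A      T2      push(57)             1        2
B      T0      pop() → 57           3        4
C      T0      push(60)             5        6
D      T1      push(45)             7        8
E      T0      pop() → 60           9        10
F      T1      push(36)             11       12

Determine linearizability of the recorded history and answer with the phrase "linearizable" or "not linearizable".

not linearizable

cut after 9 events: linearizable; cut after 10 events (E responds, time 10): not linearizable
one real-time candidate order over the 5 completed operations — the stack replay rejects it
e.g. A, B, C, D, E: illegal at step 5, since E pop() → 60 cannot apply there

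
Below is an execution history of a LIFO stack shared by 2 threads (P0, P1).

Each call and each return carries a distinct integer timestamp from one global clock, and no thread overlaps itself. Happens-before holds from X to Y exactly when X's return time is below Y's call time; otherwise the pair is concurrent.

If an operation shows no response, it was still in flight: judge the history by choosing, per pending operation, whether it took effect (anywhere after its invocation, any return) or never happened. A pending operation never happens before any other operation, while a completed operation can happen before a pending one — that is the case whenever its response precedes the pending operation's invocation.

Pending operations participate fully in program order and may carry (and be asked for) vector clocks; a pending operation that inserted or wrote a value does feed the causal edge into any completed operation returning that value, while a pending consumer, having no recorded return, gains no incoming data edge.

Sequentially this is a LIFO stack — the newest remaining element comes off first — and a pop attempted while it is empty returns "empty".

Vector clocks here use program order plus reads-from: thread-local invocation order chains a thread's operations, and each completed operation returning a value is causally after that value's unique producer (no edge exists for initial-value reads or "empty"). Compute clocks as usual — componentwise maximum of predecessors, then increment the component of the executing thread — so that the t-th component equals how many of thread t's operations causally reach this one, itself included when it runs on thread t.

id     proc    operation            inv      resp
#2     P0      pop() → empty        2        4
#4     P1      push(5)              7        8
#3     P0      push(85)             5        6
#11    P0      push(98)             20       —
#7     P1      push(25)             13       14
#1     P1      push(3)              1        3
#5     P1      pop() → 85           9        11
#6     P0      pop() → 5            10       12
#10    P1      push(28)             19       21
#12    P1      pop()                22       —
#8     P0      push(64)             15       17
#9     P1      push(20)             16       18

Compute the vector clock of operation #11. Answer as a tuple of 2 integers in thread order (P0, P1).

(5, 2)

no predecessors for #1 (invoked 1): P1 increments from zero → (0, 1)
no predecessors for #2 (invoked 2): P0 increments from zero → (1, 0)
#4, invoked 7, takes VC(#1)=(0, 1) under max, adds 1 for P1 → (0, 2)
#3, invoked 5, takes VC(#2)=(1, 0) under max, adds 1 for P0 → (2, 0)
#5, invoked 9, takes VC(#3)=(2, 0), VC(#4)=(0, 2) under max, adds 1 for P1 → (2, 3)
#6, invoked 10, takes VC(#3)=(2, 0), VC(#4)=(0, 2) under max, adds 1 for P0 → (3, 2)
#7, invoked 13, takes VC(#5)=(2, 3) under max, adds 1 for P1 → (2, 4)
#8, invoked 15, takes VC(#6)=(3, 2) under max, adds 1 for P0 → (4, 2)
#9, invoked 16, takes VC(#7)=(2, 4) under max, adds 1 for P1 → (2, 5)
#11, invoked 20, takes VC(#8)=(4, 2) under max, adds 1 for P0 → (5, 2)
#10, invoked 19, takes VC(#9)=(2, 5) under max, adds 1 for P1 → (2, 6)
#12, invoked 22, takes VC(#10)=(2, 6) under max, adds 1 for P1 → (2, 7)
target: VC(#11) = (5, 2)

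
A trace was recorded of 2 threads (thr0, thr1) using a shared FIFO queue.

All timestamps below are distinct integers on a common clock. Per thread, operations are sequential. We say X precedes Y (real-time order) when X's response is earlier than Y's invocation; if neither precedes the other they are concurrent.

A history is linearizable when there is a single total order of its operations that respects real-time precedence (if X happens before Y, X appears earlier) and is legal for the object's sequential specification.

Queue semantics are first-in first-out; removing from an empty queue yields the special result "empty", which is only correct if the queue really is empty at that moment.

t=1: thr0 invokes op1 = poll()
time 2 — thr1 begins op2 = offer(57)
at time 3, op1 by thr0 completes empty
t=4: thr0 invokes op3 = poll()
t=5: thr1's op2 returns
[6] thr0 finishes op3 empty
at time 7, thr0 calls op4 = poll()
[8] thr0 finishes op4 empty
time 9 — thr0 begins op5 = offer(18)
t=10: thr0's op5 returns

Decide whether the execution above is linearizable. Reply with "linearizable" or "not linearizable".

cut after 7 events: linearizable; cut after 8 events (op4 responds, time 8): not linearizable
the 4 completed operations admit 3 real-time orders; each fails the FIFO queue replay
take op1, op2, op3, op4: step 3 already fails, because op3 poll() → empty cannot occur there
take op1, op3, op2, op4: step 4 already fails, because op4 poll() → empty cannot occur there

not linearizable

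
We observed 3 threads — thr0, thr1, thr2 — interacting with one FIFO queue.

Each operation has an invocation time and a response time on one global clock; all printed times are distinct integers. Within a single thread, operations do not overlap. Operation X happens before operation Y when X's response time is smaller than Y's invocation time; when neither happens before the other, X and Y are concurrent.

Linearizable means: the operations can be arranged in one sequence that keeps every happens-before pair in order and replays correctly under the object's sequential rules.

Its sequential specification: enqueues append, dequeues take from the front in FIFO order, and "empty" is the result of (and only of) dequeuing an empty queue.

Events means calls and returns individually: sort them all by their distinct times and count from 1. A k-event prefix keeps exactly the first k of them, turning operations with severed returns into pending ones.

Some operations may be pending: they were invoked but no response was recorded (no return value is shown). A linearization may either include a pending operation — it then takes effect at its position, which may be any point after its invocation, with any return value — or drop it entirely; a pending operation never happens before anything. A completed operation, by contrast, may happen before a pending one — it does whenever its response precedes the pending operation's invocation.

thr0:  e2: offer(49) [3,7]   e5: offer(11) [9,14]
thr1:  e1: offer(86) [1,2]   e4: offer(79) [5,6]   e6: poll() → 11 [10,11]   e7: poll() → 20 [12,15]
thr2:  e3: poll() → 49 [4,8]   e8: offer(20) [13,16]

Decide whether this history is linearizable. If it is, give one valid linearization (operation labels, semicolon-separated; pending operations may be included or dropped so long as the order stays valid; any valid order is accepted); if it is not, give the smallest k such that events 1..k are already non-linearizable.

already the first 8 events (up to e3's response at time 8) admit no linearization; the first 7 still do
the 4 completed operations admit 6 real-time orders; each fails the FIFO queue replay
take e1, e2, e3, e4: step 3 already fails, because e3 poll() → 49 cannot occur there
take e1, e2, e4, e3: step 4 already fails, because e3 poll() → 49 cannot occur there

not linearizable — minimal violating prefix: 8 events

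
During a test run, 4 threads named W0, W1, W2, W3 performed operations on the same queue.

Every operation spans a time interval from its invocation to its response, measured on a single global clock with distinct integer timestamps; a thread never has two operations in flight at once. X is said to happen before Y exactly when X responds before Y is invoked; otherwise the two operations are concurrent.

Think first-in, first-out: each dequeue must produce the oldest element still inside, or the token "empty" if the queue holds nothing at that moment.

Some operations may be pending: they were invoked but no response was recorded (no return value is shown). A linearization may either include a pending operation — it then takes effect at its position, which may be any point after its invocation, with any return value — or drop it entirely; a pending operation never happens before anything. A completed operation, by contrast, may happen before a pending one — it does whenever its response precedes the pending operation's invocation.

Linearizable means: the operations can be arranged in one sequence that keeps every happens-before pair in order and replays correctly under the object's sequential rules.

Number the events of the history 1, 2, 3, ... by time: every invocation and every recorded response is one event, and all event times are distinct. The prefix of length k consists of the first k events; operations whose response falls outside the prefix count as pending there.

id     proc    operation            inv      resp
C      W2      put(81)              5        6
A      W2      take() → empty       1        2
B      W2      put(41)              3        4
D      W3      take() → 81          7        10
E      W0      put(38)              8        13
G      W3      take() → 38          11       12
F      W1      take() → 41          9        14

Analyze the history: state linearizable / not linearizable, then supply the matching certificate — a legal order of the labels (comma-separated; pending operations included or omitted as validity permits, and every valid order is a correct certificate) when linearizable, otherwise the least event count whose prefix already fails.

1. A take() → empty, leaving queue <>
2. B put(41), leaving queue <41>
3. C put(81), leaving queue <41,81>
4. E put(38), leaving queue <41,81,38>
5. F take() → 41, leaving queue <81,38>
6. D take() → 81, leaving queue <38>
7. G take() → 38, leaving queue <>

linearizable — witness: A, B, C, E, F, D, G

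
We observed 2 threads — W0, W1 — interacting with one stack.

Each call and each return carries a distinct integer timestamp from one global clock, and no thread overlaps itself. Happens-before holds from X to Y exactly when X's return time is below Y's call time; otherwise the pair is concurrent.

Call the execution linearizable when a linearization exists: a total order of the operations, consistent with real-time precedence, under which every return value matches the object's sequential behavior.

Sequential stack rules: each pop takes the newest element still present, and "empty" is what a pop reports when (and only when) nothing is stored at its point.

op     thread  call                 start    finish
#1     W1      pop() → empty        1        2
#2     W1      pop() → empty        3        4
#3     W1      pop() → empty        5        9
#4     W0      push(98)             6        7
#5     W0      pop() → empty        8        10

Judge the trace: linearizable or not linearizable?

prefix check: 1..9 passes, 1..10 fails once #5's time-10 response joins
all 3 real-time-respecting orders fail — 5 completed stack operations, no legal replay
for example #1, #2, #3, #4, #5 fails at step 5: #5 pop() → empty is not legal there
for example #1, #2, #4, #3, #5 fails at step 4: #3 pop() → empty is not legal there

not linearizable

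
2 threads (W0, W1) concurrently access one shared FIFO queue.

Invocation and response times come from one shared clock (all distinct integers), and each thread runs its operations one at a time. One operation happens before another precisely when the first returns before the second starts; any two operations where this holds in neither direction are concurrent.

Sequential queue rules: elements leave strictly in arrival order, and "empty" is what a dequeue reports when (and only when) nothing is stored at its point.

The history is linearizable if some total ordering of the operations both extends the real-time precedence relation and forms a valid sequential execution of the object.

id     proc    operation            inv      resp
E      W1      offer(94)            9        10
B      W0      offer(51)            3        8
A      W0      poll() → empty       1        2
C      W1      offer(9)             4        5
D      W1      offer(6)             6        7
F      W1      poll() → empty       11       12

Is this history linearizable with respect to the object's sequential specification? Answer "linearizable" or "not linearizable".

cut after 11 events: linearizable; cut after 12 events (F responds, time 12): not linearizable
all 3 real-time-respecting orders fail — 6 completed FIFO queue operations, no legal replay
for example A, B, C, D, E, F fails at step 6: F poll() → empty is not legal there
for example A, C, B, D, E, F fails at step 6: F poll() → empty is not legal there

not linearizable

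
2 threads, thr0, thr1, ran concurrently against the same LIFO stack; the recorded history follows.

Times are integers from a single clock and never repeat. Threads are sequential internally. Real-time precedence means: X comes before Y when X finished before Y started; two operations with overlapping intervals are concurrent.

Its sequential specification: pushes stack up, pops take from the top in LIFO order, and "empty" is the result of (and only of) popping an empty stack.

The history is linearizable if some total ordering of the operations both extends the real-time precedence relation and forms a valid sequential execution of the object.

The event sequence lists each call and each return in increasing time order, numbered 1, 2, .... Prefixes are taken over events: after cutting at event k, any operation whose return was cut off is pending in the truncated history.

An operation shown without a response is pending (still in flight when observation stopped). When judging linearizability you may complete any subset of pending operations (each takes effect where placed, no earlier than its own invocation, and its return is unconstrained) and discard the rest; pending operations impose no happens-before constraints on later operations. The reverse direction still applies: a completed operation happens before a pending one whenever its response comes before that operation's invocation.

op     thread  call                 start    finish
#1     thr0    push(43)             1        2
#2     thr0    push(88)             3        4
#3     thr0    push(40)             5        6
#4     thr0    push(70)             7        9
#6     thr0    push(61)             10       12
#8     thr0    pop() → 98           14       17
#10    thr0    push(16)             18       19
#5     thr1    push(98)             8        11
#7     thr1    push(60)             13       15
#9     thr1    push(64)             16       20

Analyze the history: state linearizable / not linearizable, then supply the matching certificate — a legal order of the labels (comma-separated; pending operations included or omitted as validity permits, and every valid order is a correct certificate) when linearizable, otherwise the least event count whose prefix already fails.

linearizable — witness: #1, #2, #3, #4, #6, #5, #8, #7, #9, #10

after step 1 (#1 push(43)): stack <43>
after step 2 (#2 push(88)): stack <43,88>
after step 3 (#3 push(40)): stack <43,88,40>
after step 4 (#4 push(70)): stack <43,88,40,70>
after step 5 (#6 push(61)): stack <43,88,40,70,61>
after step 6 (#5 push(98)): stack <43,88,40,70,61,98>
after step 7 (#8 pop() → 98): stack <43,88,40,70,61>
after step 8 (#7 push(60)): stack <43,88,40,70,61,60>
after step 9 (#9 push(64)): stack <43,88,40,70,61,60,64>
after step 10 (#10 push(16)): stack <43,88,40,70,61,60,64,16>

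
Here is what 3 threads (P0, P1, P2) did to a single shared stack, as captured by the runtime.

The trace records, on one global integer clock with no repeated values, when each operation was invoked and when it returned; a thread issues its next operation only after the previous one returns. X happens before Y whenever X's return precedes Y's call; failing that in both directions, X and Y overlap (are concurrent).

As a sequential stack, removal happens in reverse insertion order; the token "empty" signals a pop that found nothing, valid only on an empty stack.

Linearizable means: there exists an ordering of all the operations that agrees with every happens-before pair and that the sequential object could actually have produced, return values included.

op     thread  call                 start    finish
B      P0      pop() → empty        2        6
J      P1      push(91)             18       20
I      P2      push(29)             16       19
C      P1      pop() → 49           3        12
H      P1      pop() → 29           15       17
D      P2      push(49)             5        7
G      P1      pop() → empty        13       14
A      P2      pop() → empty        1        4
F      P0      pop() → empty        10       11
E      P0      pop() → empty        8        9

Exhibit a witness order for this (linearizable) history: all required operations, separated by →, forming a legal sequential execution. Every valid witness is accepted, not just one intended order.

1. A pop() → empty, leaving stack <>
2. B pop() → empty, leaving stack <>
3. D push(49), leaving stack <49>
4. C pop() → 49, leaving stack <>
5. E pop() → empty, leaving stack <>
6. F pop() → empty, leaving stack <>
7. G pop() → empty, leaving stack <>
8. I push(29), leaving stack <29>
9. H pop() → 29, leaving stack <>
10. J push(91), leaving stack <91>

A → B → D → C → E → F → G → I → H → J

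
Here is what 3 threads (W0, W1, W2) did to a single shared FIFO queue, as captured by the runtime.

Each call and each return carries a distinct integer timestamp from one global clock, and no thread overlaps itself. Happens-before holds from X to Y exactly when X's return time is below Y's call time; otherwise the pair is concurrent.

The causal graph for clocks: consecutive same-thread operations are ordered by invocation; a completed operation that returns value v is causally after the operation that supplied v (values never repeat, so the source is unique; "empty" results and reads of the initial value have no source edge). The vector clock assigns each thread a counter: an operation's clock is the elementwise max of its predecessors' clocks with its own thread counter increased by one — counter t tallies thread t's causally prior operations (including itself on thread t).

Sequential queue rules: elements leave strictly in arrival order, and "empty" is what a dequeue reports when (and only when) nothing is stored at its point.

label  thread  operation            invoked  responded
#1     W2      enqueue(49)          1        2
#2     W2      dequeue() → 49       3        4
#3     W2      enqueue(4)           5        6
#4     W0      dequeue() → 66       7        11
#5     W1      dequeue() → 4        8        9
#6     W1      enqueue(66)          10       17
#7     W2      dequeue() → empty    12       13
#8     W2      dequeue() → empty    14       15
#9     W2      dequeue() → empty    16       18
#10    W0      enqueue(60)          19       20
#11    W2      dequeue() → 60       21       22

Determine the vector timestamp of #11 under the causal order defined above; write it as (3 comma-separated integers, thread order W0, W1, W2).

(2, 2, 7)

invoked at 1, #1 has no predecessors; its own W2 bump gives (0, 0, 1)
merge at #2 (invoked 3): VC(#1)=(0, 0, 1), own-thread bump on W2 → (0, 0, 2)
merge at #3 (invoked 5): VC(#2)=(0, 0, 2), own-thread bump on W2 → (0, 0, 3)
merge at #7 (invoked 12): VC(#3)=(0, 0, 3), own-thread bump on W2 → (0, 0, 4)
merge at #5 (invoked 8): VC(#3)=(0, 0, 3), own-thread bump on W1 → (0, 1, 3)
merge at #8 (invoked 14): VC(#7)=(0, 0, 4), own-thread bump on W2 → (0, 0, 5)
merge at #6 (invoked 10): VC(#5)=(0, 1, 3), own-thread bump on W1 → (0, 2, 3)
merge at #9 (invoked 16): VC(#8)=(0, 0, 5), own-thread bump on W2 → (0, 0, 6)
merge at #4 (invoked 7): VC(#6)=(0, 2, 3), own-thread bump on W0 → (1, 2, 3)
merge at #10 (invoked 19): VC(#4)=(1, 2, 3), own-thread bump on W0 → (2, 2, 3)
merge at #11 (invoked 21): VC(#9)=(0, 0, 6), VC(#10)=(2, 2, 3), own-thread bump on W2 → (2, 2, 7)
target: VC(#11) = (2, 2, 7)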